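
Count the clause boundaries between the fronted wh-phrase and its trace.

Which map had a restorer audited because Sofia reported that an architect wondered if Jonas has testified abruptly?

0

"which map" originates inside the matrix clause — no clause boundary is crossed.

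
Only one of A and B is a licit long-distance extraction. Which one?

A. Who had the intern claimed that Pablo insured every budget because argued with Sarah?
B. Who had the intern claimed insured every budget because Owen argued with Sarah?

B

In A, the wh-phrase is extracted from inside an adjunct island (introduced by "because"), which blocks movement.
In B, the extraction path crosses only that-complement boundaries, which are transparent.
So B is grammatical.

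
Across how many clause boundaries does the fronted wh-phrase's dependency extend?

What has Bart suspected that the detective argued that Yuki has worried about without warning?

2

"what" is extracted from the PP object of "worried".
Boundaries crossed, outermost first: [that], [that] — 2 in total.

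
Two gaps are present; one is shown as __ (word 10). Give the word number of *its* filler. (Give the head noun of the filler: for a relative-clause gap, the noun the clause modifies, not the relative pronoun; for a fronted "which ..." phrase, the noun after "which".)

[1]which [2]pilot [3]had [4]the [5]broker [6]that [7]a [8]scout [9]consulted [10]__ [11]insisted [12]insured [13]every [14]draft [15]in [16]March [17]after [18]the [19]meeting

5

The marked gap is inside the relative clause, the direct object of "consulted".
Its filler is the head noun "broker" (via "that"), at word 5.
(The other dependency links word 2 to a gap after word 11.)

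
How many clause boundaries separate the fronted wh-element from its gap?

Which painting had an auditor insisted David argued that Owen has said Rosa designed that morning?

"which painting" is extracted from the object of "designed".
Boundaries crossed, outermost first: [Ø], [that], [Ø] — 3 in total.

3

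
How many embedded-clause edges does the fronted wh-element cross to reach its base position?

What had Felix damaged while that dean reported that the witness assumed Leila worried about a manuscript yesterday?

0

"what" originates inside the matrix clause — no clause boundary is crossed.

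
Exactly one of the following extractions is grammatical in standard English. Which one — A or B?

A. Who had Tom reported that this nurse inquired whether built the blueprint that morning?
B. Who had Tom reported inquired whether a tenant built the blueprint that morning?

In A, the wh-phrase is extracted from inside a wh-island (introduced by "whether"), which blocks movement.
In B, the extraction path crosses only that-complement boundaries, which are transparent.
So B is grammatical.

B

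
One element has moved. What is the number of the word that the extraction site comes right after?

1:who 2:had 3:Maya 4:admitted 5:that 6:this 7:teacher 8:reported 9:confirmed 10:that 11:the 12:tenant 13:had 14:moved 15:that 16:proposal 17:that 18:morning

The displaced element is "who" (word 1).
It is linked across 2 clause boundaries (that → Ø).
It functions as the subject of "confirmed", so the gap sits immediately after word 8 ("reported").
Base order: Maya had admitted that this teacher reported that who confirmed that the tenant had moved that proposal that morning.

8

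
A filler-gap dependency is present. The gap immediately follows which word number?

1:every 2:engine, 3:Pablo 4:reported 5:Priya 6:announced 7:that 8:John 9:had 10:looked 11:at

The displaced element is "every engine" (word 2).
It is linked across 2 clause boundaries (Ø → that).
It functions as the object of the preposition "at" of "looked", so the gap sits immediately after word 11 ("at").
Base order: Pablo reported Priya announced that John had looked at every engine.

11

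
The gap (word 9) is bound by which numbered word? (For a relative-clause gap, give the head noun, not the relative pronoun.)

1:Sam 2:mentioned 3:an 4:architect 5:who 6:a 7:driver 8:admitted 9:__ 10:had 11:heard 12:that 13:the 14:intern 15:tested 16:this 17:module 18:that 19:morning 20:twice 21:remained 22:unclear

4

The gap at 9 is the subject of "heard", inside a relative clause.
The relative pronoun is "who" (word 5); it is bound by the head noun immediately before it.
Its filler is the head noun "architect", at word 4.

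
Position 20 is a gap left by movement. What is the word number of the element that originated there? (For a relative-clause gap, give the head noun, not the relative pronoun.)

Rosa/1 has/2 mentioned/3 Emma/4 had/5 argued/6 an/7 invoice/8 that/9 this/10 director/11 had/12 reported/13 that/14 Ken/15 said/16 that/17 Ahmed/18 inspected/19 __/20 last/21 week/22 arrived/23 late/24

8

The gap at 20 is the object of "inspected", inside a relative clause.
The relative pronoun is "that" (word 9); it is bound by the head noun immediately before it.
Its filler is the head noun "invoice", at word 8.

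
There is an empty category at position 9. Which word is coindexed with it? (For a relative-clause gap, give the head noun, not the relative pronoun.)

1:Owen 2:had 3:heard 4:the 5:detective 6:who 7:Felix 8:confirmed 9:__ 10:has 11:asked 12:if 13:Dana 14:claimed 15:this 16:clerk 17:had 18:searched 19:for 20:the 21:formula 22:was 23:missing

The gap at 9 is the subject of "asked", inside a relative clause.
The relative pronoun is "who" (word 6); it is bound by the head noun immediately before it.
Its filler is the head noun "detective", at word 5.

5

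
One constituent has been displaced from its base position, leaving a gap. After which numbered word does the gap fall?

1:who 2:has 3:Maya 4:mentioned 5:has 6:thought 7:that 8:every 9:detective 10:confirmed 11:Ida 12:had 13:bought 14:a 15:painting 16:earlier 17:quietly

The displaced element is "who" (word 1).
It is linked across 1 clause boundary (Ø).
It functions as the subject of "thought", so the gap sits immediately after word 4 ("mentioned").
Base order: Maya has mentioned that who has thought that every detective confirmed Ida had bought a painting earlier quietly.

4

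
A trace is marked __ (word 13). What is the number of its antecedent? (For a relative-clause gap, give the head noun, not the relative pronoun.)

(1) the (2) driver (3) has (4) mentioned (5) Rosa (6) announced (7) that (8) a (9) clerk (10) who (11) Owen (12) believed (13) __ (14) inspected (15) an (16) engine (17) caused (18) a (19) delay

The gap at 13 is the subject of "inspected", inside a relative clause.
The relative pronoun is "who" (word 10); it is bound by the head noun immediately before it.
Its filler is the head noun "clerk", at word 9.

9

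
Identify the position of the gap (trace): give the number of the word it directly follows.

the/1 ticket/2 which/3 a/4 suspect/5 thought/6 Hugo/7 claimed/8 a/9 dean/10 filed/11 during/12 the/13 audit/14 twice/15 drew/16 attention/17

11

The displaced element is "the ticket" (word 2).
It is linked across 2 clause boundaries (Ø → Ø).
It functions as the direct object of "filed", so the gap sits immediately after word 11 ("filed").
Base order: A suspect thought Hugo claimed a dean filed the ticket during the audit twice.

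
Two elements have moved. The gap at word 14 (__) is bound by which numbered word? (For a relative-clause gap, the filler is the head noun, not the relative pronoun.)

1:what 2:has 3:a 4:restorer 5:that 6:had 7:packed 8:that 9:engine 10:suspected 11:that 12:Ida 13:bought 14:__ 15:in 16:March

1

The marked gap is the direct object of "bought".
Its filler is the fronted wh-phrase "what", at word 1.
(The other dependency links word 4 to a gap after word 5.)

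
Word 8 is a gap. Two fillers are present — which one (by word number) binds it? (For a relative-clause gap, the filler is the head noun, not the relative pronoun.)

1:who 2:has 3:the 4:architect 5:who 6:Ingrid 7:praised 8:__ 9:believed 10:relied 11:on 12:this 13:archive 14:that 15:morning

4

The marked gap is inside the relative clause, the direct object of "praised".
Its filler is the head noun "architect" (via "who"), at word 4.
(The other dependency links word 1 to a gap after word 9.)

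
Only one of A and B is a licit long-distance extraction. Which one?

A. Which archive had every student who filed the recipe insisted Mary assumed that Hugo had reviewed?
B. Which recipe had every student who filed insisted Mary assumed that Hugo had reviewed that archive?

In B, the wh-phrase is extracted from inside a complex-NP island (relative clause) (introduced by "who"), which blocks movement.
In A, the extraction path crosses only that-complement boundaries, which are transparent.
So A is grammatical.

A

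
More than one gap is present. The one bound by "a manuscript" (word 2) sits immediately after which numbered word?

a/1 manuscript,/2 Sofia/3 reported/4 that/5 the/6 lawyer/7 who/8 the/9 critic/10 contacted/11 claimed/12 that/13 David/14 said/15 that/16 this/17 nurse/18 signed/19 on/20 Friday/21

19

The displaced element is "a manuscript" (word 2).
It is linked across 3 clause boundaries (that → that → that).
It functions as the direct object of "signed", so the gap sits immediately after word 19 ("signed").
Base order: Sofia reported that the lawyer who the critic contacted claimed that David said that this nurse signed a manuscript on Friday.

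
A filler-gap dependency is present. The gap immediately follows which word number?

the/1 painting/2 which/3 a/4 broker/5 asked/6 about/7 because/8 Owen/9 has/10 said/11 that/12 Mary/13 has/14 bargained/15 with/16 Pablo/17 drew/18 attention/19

The displaced element is "the painting" (word 2).
It functions as the object of the preposition "about" of "asked", so the gap sits immediately after word 7 ("about").
Base order: A broker asked about the painting because Owen has said that Mary has bargained with Pablo.

7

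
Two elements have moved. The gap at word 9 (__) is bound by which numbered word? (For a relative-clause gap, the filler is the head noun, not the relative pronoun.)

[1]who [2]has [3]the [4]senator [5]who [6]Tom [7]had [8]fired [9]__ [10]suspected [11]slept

The marked gap is inside the relative clause, the direct object of "fired".
Its filler is the head noun "senator" (via "who"), at word 4.
(The other dependency links word 1 to a gap after word 10.)

4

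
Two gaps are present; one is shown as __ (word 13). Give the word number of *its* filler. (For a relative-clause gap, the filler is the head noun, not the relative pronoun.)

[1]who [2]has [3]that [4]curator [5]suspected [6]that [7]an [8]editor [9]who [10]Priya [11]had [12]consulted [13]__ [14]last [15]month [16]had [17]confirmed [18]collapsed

8

The marked gap is inside the relative clause, the direct object of "consulted".
Its filler is the head noun "editor" (via "who"), at word 8.
(The other dependency links word 1 to a gap after word 17.)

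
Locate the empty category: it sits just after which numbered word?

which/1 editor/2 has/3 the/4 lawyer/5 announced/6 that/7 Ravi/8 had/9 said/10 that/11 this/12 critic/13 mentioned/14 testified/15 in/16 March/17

The displaced element is "which editor" (word 2).
It is linked across 3 clause boundaries (that → that → Ø).
It functions as the subject of "testified", so the gap sits immediately after word 14 ("mentioned").
Base order: The lawyer has announced that Ravi had said that this critic mentioned which editor testified in March.

14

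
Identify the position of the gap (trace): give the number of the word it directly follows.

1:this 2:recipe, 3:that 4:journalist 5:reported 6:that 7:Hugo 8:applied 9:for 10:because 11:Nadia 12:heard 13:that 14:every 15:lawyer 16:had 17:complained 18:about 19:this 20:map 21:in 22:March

9

The displaced element is "this recipe" (word 2).
It is linked across 1 clause boundary (that).
It functions as the object of the preposition "for" of "applied", so the gap sits immediately after word 9 ("for").
Base order: That journalist reported that Hugo applied for this recipe because Nadia heard that every lawyer had complained about this map in March.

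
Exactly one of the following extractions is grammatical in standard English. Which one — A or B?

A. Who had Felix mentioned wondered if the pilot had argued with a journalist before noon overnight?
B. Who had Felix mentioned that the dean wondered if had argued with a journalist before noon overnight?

In B, the wh-phrase is extracted from inside a wh-island (introduced by "if"), which blocks movement.
In A, the extraction path crosses only that-complement boundaries, which are transparent.
So A is grammatical.

A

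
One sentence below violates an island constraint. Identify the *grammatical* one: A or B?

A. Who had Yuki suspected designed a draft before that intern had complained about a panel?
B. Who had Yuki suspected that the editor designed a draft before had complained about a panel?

A

In B, the wh-phrase is extracted from inside an adjunct island (introduced by "before"), which blocks movement.
In A, the extraction path crosses only that-complement boundaries, which are transparent.
So A is grammatical.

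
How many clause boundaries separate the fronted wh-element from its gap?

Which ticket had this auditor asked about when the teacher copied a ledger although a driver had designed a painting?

"which ticket" originates inside the matrix clause — no clause boundary is crossed.

0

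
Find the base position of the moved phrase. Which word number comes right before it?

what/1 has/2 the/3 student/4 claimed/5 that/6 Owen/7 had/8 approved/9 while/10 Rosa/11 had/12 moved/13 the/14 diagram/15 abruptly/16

The displaced element is "what" (word 1).
It is linked across 1 clause boundary (that).
It functions as the direct object of "approved", so the gap sits immediately after word 9 ("approved").
Base order: The student has claimed that Owen had approved what while Rosa had moved the diagram abruptly.

9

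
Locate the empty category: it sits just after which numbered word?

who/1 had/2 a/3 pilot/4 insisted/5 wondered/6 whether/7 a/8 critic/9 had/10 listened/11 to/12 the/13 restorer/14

5

The displaced element is "who" (word 1).
It is linked across 1 clause boundary (Ø).
It functions as the subject of "wondered", so the gap sits immediately after word 5 ("insisted").
Base order: A pilot had insisted who wondered whether a critic had listened to the restorer.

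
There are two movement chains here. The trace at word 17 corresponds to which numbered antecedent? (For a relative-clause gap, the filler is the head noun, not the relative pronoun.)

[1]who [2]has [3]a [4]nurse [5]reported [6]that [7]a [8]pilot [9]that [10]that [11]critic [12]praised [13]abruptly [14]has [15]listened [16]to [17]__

The marked gap is the object of the preposition "to" of "listened".
Its filler is the fronted wh-phrase "who", at word 1.
(The other dependency links word 8 to a gap after word 12.)

1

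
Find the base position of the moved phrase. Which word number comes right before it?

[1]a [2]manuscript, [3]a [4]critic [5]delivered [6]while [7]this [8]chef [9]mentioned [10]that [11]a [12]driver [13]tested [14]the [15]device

5

The displaced element is "a manuscript" (word 2).
It functions as the direct object of "delivered", so the gap sits immediately after word 5 ("delivered").
Base order: A critic delivered a manuscript while this chef mentioned that a driver tested the device.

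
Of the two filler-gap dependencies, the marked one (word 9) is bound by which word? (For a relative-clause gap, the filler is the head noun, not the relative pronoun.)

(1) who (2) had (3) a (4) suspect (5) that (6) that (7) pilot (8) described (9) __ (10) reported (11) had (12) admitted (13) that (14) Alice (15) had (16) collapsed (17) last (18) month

The marked gap is inside the relative clause, the direct object of "described".
Its filler is the head noun "suspect" (via "that"), at word 4.
(The other dependency links word 1 to a gap after word 10.)

4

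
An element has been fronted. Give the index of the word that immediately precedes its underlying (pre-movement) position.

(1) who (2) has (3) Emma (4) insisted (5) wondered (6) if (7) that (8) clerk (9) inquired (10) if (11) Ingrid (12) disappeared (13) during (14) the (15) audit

4

The displaced element is "who" (word 1).
It is linked across 1 clause boundary (Ø).
It functions as the subject of "wondered", so the gap sits immediately after word 4 ("insisted").
Base order: Emma has insisted that who wondered if that clerk inquired if Ingrid disappeared during the audit.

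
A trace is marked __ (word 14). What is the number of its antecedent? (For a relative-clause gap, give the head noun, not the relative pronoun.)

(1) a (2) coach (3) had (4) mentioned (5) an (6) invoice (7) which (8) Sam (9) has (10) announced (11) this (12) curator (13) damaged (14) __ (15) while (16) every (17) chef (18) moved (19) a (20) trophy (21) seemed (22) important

The gap at 14 is the object of "damaged", inside a relative clause.
The relative pronoun is "which" (word 7); it is bound by the head noun immediately before it.
Its filler is the head noun "invoice", at word 6.

6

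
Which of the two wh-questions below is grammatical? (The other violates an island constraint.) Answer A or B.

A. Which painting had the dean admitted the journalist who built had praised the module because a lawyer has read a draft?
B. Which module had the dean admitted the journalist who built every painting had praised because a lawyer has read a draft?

In A, the wh-phrase is extracted from inside a complex-NP island (relative clause) (introduced by "who"), which blocks movement.
In B, the extraction path crosses only that-complement boundaries, which are transparent.
So B is grammatical.

B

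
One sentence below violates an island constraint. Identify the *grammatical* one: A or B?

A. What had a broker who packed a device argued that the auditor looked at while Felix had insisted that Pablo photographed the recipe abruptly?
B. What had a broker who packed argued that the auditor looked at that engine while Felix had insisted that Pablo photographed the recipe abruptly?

A

In B, the wh-phrase is extracted from inside a complex-NP island (relative clause) (introduced by "who"), which blocks movement.
In A, the extraction path crosses only that-complement boundaries, which are transparent.
So A is grammatical.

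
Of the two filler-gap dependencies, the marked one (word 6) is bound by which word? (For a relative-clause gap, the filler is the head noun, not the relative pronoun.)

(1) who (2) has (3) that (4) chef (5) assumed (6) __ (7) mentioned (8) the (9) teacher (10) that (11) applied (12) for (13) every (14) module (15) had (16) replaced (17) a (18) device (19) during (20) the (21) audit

The marked gap is the subject of "mentioned".
Its filler is the fronted wh-phrase "who", at word 1.
(The other dependency links word 9 to a gap after word 10.)

1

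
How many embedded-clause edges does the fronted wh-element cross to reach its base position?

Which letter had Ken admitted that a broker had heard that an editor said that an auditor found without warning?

"which letter" is extracted from the object of "found".
Boundaries crossed, outermost first: [that], [that], [that] — 3 in total.

3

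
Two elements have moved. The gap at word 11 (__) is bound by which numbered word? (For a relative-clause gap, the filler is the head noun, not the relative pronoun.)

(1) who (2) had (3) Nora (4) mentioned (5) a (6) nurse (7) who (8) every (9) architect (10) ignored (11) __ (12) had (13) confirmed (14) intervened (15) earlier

6

The marked gap is inside the relative clause, the direct object of "ignored".
Its filler is the head noun "nurse" (via "who"), at word 6.
(The other dependency links word 1 to a gap after word 13.)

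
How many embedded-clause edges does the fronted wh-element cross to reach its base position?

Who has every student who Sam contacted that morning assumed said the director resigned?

"who" is extracted from the subject of "said".
Boundaries crossed, outermost first: [Ø] — 1 in total.

1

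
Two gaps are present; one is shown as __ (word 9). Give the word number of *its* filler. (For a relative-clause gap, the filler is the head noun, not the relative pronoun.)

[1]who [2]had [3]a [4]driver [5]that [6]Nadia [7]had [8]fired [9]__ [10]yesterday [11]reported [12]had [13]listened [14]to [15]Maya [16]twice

The marked gap is inside the relative clause, the direct object of "fired".
Its filler is the head noun "driver" (via "that"), at word 4.
(The other dependency links word 1 to a gap after word 11.)

4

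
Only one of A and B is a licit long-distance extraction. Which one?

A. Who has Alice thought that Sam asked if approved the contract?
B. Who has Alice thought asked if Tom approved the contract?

B

In A, the wh-phrase is extracted from inside a wh-island (introduced by "if"), which blocks movement.
In B, the extraction path crosses only that-complement boundaries, which are transparent.
So B is grammatical.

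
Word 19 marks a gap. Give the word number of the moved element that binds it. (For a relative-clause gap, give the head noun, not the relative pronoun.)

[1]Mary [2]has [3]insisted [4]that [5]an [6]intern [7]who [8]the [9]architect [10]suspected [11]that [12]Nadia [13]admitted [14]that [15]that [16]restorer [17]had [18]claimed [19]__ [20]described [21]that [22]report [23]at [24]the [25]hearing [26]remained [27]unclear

6

The gap at 19 is the subject of "described", inside a relative clause.
The relative pronoun is "who" (word 7); it is bound by the head noun immediately before it.
Its filler is the head noun "intern", at word 6.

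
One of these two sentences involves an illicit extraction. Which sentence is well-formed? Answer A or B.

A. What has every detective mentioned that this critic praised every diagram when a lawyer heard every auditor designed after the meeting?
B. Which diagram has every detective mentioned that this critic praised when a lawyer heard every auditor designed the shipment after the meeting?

B

In A, the wh-phrase is extracted from inside an adjunct island (introduced by "when"), which blocks movement.
In B, the extraction path crosses only that-complement boundaries, which are transparent.
So B is grammatical.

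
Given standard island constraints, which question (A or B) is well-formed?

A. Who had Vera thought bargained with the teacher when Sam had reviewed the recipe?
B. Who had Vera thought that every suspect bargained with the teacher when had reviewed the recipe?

In B, the wh-phrase is extracted from inside an adjunct island (introduced by "when"), which blocks movement.
In A, the extraction path crosses only that-complement boundaries, which are transparent.
So A is grammatical.

A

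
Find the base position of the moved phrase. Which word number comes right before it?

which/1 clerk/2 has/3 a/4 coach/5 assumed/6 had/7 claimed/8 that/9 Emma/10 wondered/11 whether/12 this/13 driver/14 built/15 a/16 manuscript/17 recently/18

6

The displaced element is "which clerk" (word 2).
It is linked across 1 clause boundary (Ø).
It functions as the subject of "claimed", so the gap sits immediately after word 6 ("assumed").
Base order: A coach has assumed that which clerk had claimed that Emma wondered whether this driver built a manuscript recently.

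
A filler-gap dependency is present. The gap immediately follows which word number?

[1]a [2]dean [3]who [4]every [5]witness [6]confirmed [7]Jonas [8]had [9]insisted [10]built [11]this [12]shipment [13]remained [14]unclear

9

The displaced element is "a dean" (word 2).
It is linked across 2 clause boundaries (Ø → Ø).
It functions as the subject of "built", so the gap sits immediately after word 9 ("insisted").
Base order: Every witness confirmed Jonas had insisted that a dean built this shipment.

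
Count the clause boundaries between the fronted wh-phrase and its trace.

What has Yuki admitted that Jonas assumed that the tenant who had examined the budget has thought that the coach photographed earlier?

3

"what" is extracted from the object of "photographed".
Boundaries crossed, outermost first: [that], [that], [that] — 3 in total.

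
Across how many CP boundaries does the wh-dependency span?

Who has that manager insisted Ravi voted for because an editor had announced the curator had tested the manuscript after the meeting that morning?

1

"who" is extracted from the PP object of "voted".
Boundaries crossed, outermost first: [Ø] — 1 in total.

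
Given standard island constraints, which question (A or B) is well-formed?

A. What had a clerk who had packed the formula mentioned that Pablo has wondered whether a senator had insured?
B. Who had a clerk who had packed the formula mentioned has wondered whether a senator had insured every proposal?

B

In A, the wh-phrase is extracted from inside a wh-island (introduced by "whether"), which blocks movement.
In B, the extraction path crosses only that-complement boundaries, which are transparent.
So B is grammatical.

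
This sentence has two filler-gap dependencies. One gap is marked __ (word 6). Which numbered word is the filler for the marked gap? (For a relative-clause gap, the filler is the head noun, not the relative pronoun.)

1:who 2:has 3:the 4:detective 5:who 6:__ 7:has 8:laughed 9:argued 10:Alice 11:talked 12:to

The marked gap is inside the relative clause, the subject of "laughed".
Its filler is the head noun "detective" (via "who"), at word 4.
(The other dependency links word 1 to a gap after word 12.)

4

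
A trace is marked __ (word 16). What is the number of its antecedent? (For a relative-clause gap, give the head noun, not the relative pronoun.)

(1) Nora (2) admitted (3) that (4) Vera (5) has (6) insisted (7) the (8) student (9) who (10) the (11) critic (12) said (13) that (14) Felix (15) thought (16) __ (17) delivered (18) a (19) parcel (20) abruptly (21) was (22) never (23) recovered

8

The gap at 16 is the subject of "delivered", inside a relative clause.
The relative pronoun is "who" (word 9); it is bound by the head noun immediately before it.
Its filler is the head noun "student", at word 8.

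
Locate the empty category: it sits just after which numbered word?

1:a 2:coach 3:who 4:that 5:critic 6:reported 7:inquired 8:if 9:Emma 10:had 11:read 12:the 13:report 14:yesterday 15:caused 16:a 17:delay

6

The displaced element is "a coach" (word 2).
It is linked across 1 clause boundary (Ø).
It functions as the subject of "inquired", so the gap sits immediately after word 6 ("reported").
Base order: That critic reported that a coach inquired if Emma had read the report yesterday.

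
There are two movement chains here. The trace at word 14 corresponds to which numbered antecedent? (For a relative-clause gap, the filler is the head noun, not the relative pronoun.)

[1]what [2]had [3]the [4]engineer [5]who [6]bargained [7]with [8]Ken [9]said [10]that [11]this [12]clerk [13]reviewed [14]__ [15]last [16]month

1

The marked gap is the direct object of "reviewed".
Its filler is the fronted wh-phrase "what", at word 1.
(The other dependency links word 4 to a gap after word 5.)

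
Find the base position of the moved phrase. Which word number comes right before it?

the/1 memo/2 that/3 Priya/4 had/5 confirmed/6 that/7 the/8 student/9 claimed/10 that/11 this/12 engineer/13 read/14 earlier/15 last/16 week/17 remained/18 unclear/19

The displaced element is "the memo" (word 2).
It is linked across 2 clause boundaries (that → that).
It functions as the direct object of "read", so the gap sits immediately after word 14 ("read").
Base order: Priya had confirmed that the student claimed that this engineer read the memo earlier last week.

14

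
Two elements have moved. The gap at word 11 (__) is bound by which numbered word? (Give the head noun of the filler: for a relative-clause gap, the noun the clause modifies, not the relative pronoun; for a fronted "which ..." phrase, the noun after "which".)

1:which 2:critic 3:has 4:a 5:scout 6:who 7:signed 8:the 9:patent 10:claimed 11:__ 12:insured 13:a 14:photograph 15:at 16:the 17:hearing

2

The marked gap is the subject of "insured".
Its filler is the fronted wh-phrase "which critic", at word 2.
(The other dependency links word 5 to a gap after word 6.)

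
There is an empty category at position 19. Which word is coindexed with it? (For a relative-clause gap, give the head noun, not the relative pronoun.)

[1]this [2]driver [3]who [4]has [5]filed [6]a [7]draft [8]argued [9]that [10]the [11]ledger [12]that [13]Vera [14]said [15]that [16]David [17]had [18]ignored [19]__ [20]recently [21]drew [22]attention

11

The gap at 19 is the object of "ignored", inside a relative clause.
The relative pronoun is "that" (word 12); it is bound by the head noun immediately before it.
Its filler is the head noun "ledger", at word 11.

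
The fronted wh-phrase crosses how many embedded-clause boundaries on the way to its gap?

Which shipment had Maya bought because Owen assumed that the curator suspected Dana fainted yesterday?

0

"which shipment" originates inside the matrix clause — no clause boundary is crossed.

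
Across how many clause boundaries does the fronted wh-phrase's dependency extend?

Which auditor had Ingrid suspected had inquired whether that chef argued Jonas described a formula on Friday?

"which auditor" is extracted from the subject of "inquired".
Boundaries crossed, outermost first: [Ø] — 1 in total.

1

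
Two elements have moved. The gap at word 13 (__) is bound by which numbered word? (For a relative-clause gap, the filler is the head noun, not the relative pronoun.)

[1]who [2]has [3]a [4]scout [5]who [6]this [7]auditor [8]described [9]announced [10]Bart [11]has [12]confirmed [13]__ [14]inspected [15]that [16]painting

The marked gap is the subject of "inspected".
Its filler is the fronted wh-phrase "who", at word 1.
(The other dependency links word 4 to a gap after word 8.)

1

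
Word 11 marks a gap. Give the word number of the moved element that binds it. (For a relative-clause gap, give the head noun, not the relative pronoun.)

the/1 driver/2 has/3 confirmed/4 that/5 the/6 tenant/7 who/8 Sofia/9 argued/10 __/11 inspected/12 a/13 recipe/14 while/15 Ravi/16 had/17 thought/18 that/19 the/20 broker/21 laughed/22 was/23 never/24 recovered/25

7

The gap at 11 is the subject of "inspected", inside a relative clause.
The relative pronoun is "who" (word 8); it is bound by the head noun immediately before it.
Its filler is the head noun "tenant", at word 7.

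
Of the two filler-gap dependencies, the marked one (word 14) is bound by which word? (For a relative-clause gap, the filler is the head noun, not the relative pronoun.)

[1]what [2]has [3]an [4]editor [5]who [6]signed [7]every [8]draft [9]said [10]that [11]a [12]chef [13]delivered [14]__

1

The marked gap is the direct object of "delivered".
Its filler is the fronted wh-phrase "what", at word 1.
(The other dependency links word 4 to a gap after word 5.)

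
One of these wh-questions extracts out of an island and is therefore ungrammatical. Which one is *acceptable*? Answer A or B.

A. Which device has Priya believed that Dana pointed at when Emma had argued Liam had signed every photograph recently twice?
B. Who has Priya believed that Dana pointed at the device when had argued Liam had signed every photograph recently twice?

In B, the wh-phrase is extracted from inside an adjunct island (introduced by "when"), which blocks movement.
In A, the extraction path crosses only that-complement boundaries, which are transparent.
So A is grammatical.

A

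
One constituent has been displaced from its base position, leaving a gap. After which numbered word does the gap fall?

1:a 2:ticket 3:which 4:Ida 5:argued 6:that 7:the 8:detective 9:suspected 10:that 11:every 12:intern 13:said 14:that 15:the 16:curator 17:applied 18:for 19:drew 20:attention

18

The displaced element is "a ticket" (word 2).
It is linked across 3 clause boundaries (that → that → that).
It functions as the object of the preposition "for" of "applied", so the gap sits immediately after word 18 ("for").
Base order: Ida argued that the detective suspected that every intern said that the curator applied for a ticket.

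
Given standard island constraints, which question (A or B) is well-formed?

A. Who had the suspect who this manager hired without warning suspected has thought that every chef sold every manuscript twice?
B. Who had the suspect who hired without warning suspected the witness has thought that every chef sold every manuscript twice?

In B, the wh-phrase is extracted from inside a complex-NP island (relative clause) (introduced by "who"), which blocks movement.
In A, the extraction path crosses only that-complement boundaries, which are transparent.
So A is grammatical.

A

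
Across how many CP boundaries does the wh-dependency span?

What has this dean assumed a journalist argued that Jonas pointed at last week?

2

"what" is extracted from the PP object of "pointed".
Boundaries crossed, outermost first: [Ø], [that] — 2 in total.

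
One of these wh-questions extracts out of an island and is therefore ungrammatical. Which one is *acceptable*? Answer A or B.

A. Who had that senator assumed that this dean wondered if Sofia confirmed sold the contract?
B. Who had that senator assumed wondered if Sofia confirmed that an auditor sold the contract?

B

In A, the wh-phrase is extracted from inside a wh-island (introduced by "if"), which blocks movement.
In B, the extraction path crosses only that-complement boundaries, which are transparent.
So B is grammatical.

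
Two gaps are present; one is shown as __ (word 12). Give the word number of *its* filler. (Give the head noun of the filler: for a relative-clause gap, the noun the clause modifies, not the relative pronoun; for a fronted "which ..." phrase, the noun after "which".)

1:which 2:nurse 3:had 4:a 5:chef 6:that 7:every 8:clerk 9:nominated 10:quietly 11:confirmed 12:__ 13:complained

2

The marked gap is the subject of "complained".
Its filler is the fronted wh-phrase "which nurse", at word 2.
(The other dependency links word 5 to a gap after word 9.)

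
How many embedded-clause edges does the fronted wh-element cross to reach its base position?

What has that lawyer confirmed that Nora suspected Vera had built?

"what" is extracted from the object of "built".
Boundaries crossed, outermost first: [that], [Ø] — 2 in total.

2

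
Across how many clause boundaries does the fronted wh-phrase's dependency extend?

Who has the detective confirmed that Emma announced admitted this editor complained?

"who" is extracted from the subject of "admitted".
Boundaries crossed, outermost first: [that], [Ø] — 2 in total.

2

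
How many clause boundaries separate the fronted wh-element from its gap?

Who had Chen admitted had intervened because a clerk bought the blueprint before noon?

1

"who" is extracted from the subject of "intervened".
Boundaries crossed, outermost first: [Ø] — 1 in total.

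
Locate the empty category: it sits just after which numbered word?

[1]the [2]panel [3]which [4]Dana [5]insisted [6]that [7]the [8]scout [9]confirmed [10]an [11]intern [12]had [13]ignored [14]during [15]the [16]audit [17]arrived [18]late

The displaced element is "the panel" (word 2).
It is linked across 2 clause boundaries (that → Ø).
It functions as the direct object of "ignored", so the gap sits immediately after word 13 ("ignored").
Base order: Dana insisted that the scout confirmed an intern had ignored the panel during the audit.

13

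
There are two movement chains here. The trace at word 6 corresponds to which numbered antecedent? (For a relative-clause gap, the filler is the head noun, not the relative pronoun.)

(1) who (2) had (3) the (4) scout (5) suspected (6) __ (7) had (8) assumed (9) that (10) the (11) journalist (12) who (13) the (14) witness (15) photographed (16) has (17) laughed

1

The marked gap is the subject of "assumed".
Its filler is the fronted wh-phrase "who", at word 1.
(The other dependency links word 11 to a gap after word 15.)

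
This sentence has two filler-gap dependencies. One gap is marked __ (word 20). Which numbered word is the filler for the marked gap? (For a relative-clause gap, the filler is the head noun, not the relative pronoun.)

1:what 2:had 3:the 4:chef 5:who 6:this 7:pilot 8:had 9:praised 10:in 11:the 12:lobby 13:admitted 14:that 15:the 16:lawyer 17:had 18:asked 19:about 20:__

1

The marked gap is the object of the preposition "about" of "asked".
Its filler is the fronted wh-phrase "what", at word 1.
(The other dependency links word 4 to a gap after word 9.)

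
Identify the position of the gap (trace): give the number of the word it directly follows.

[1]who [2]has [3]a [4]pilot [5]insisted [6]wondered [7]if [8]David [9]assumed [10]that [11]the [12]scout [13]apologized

5

The displaced element is "who" (word 1).
It is linked across 1 clause boundary (Ø).
It functions as the subject of "wondered", so the gap sits immediately after word 5 ("insisted").
Base order: A pilot has insisted who wondered if David assumed that the scout apologized.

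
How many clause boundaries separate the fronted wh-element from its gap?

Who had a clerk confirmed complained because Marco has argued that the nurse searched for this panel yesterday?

1

"who" is extracted from the subject of "complained".
Boundaries crossed, outermost first: [Ø] — 1 in total.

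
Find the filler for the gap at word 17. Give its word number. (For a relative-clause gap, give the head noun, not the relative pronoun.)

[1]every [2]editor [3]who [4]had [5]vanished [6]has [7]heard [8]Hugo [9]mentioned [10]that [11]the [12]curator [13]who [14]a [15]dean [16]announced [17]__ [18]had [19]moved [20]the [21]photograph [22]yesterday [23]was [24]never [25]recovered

12

The gap at 17 is the subject of "moved", inside a relative clause.
The relative pronoun is "who" (word 13); it is bound by the head noun immediately before it.
Its filler is the head noun "curator", at word 12.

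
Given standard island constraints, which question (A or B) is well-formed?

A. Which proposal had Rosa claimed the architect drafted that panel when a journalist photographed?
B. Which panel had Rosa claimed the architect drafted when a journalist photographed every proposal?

B

In A, the wh-phrase is extracted from inside an adjunct island (introduced by "when"), which blocks movement.
In B, the extraction path crosses only that-complement boundaries, which are transparent.
So B is grammatical.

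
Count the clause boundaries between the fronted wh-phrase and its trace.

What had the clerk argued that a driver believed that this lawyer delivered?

"what" is extracted from the object of "delivered".
Boundaries crossed, outermost first: [that], [that] — 2 in total.

2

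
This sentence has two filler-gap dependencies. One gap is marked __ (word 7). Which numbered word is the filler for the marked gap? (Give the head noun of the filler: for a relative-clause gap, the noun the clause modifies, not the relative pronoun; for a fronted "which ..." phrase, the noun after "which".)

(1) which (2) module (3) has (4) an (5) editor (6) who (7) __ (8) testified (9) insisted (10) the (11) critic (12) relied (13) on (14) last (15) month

The marked gap is inside the relative clause, the subject of "testified".
Its filler is the head noun "editor" (via "who"), at word 5.
(The other dependency links word 2 to a gap after word 13.)

5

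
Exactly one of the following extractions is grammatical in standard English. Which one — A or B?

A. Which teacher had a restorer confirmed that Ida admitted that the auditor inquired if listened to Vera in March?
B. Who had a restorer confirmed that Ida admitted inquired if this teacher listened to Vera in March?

B

In A, the wh-phrase is extracted from inside a wh-island (introduced by "if"), which blocks movement.
In B, the extraction path crosses only that-complement boundaries, which are transparent.
So B is grammatical.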